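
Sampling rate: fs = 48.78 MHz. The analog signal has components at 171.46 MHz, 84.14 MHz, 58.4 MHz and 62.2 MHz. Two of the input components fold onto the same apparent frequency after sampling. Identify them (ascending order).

fs/2 = 24.39 MHz.
171.46 MHz mod fs = 25.12 MHz.
25.12 MHz > fs/2 = 24.39 MHz, folds to fs − 25.12 MHz = 23.66 MHz.
84.14 MHz mod fs = 35.36 MHz.
35.36 MHz > fs/2 = 24.39 MHz, folds to fs − 35.36 MHz = 13.42 MHz.
58.4 MHz mod fs = 9.62 MHz.
9.62 MHz ≤ fs/2 = 24.39 MHz, appears at 9.62 MHz.
62.2 MHz mod fs = 13.42 MHz.
13.42 MHz ≤ fs/2 = 24.39 MHz, appears at 13.42 MHz.
62.2 MHz and 84.14 MHz both map to 13.42 MHz.

62.2 MHz, 84.14 MHz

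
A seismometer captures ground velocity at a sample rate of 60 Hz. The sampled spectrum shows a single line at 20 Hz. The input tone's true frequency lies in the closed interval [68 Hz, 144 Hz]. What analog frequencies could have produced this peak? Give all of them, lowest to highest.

80 Hz, 100 Hz, 140 Hz

Frequencies that alias to 20 Hz are k·fs ± 20 Hz for integer k ≥ 0.
k=0: 20 Hz.
k=1: 40 Hz, 80 Hz.
k=2: 100 Hz, 140 Hz.
k=3: 160 Hz, 200 Hz.
Within [68 Hz, 144 Hz]: 80 Hz, 100 Hz, 140 Hz.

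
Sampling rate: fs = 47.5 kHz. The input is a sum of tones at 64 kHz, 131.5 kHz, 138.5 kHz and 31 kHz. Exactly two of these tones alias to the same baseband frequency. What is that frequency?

16.5 kHz

fs/2 = 23.75 kHz.
64 kHz mod fs = 16.5 kHz.
16.5 kHz ≤ fs/2 = 23.75 kHz, appears at 16.5 kHz.
131.5 kHz mod fs = 36.5 kHz.
36.5 kHz > fs/2 = 23.75 kHz, folds to fs − 36.5 kHz = 11 kHz.
138.5 kHz mod fs = 43.5 kHz.
43.5 kHz > fs/2 = 23.75 kHz, folds to fs − 43.5 kHz = 4 kHz.
31 kHz > fs/2 = 23.75 kHz, folds to fs − 31 kHz = 16.5 kHz.
31 kHz and 64 kHz both map to 16.5 kHz.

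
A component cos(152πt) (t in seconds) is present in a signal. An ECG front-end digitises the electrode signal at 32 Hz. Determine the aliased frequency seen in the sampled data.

ω = 152π rad/s → f = ω/(2π) = 76 Hz.
76 Hz mod fs = 12 Hz.
12 Hz ≤ fs/2 = 16 Hz, appears at 12 Hz.

12 Hz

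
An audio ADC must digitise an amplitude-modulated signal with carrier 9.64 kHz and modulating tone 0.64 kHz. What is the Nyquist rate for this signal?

20.56 kHz

AM sidebands sit at fc ± fm = 9 kHz and 10.28 kHz.
Highest-frequency component: 10.28 kHz.
Nyquist rate = 2 × 10.28 kHz = 20.56 kHz.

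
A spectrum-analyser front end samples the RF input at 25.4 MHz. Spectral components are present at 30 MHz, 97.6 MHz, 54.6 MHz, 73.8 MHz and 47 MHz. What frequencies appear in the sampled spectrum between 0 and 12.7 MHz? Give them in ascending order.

2.4 MHz, 3.8 MHz, 4 MHz, 4.6 MHz

fs/2 = 12.7 MHz.
30 MHz mod fs = 4.6 MHz.
4.6 MHz ≤ fs/2 = 12.7 MHz, appears at 4.6 MHz.
97.6 MHz mod fs = 21.4 MHz.
21.4 MHz > fs/2 = 12.7 MHz, folds to fs − 21.4 MHz = 4 MHz.
54.6 MHz mod fs = 3.8 MHz.
3.8 MHz ≤ fs/2 = 12.7 MHz, appears at 3.8 MHz.
73.8 MHz mod fs = 23 MHz.
23 MHz > fs/2 = 12.7 MHz, folds to fs − 23 MHz = 2.4 MHz.
47 MHz mod fs = 21.6 MHz.
21.6 MHz > fs/2 = 12.7 MHz, folds to fs − 21.6 MHz = 3.8 MHz.
Distinct values: {2.4 MHz, 3.8 MHz, 4 MHz, 4.6 MHz}.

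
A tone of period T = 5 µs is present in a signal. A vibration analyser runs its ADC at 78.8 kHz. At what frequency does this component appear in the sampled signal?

36.4 kHz

T = 5 µs → f = 1/T = 200 kHz.
200 kHz mod fs = 42.4 kHz.
42.4 kHz > fs/2 = 39.4 kHz, folds to fs − 42.4 kHz = 36.4 kHz.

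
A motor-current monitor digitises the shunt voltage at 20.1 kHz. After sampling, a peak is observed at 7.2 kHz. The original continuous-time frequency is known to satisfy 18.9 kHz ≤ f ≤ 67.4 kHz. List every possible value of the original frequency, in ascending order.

Frequencies that alias to 7.2 kHz are k·fs ± 7.2 kHz for integer k ≥ 0.
k=0: 7.2 kHz.
k=1: 12.9 kHz, 27.3 kHz.
k=2: 33 kHz, 47.4 kHz.
k=3: 53.1 kHz, 67.5 kHz.
k=4: 73.2 kHz, 87.6 kHz.
Within [18.9 kHz, 67.4 kHz]: 27.3 kHz, 33 kHz, 47.4 kHz, 53.1 kHz.

27.3 kHz, 33 kHz, 47.4 kHz, 53.1 kHz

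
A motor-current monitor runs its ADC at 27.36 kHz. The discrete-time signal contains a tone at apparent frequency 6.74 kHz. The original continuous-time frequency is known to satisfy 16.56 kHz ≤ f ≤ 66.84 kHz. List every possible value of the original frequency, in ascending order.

Frequencies that alias to 6.74 kHz are k·fs ± 6.74 kHz for integer k ≥ 0.
k=0: 6.74 kHz.
k=1: 20.62 kHz, 34.1 kHz.
k=2: 47.98 kHz, 61.46 kHz.
k=3: 75.34 kHz, 88.82 kHz.
Within [16.56 kHz, 66.84 kHz]: 20.62 kHz, 34.1 kHz, 47.98 kHz, 61.46 kHz.

20.62 kHz, 34.1 kHz, 47.98 kHz, 61.46 kHz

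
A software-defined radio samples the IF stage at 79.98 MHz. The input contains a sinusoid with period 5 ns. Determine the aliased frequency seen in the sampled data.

39.94 MHz

T = 5 ns → f = 1/T = 200 MHz.
200 MHz mod fs = 40.04 MHz.
40.04 MHz > fs/2 = 39.99 MHz, folds to fs − 40.04 MHz = 39.94 MHz.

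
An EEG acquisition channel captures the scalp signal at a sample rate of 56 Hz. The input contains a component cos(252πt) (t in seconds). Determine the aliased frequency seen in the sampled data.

ω = 252π rad/s → f = ω/(2π) = 126 Hz.
126 Hz mod fs = 14 Hz.
14 Hz ≤ fs/2 = 28 Hz, appears at 14 Hz.

14 Hz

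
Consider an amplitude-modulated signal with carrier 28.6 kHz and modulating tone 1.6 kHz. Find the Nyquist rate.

AM sidebands sit at fc ± fm = 27 kHz and 30.2 kHz.
Highest-frequency component: 30.2 kHz.
Nyquist rate = 2 × 30.2 kHz = 60.4 kHz.

60.4 kHz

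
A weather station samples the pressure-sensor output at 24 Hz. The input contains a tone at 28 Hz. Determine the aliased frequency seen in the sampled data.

28 Hz mod fs = 4 Hz.
4 Hz ≤ fs/2 = 12 Hz, appears at 4 Hz.

4 Hz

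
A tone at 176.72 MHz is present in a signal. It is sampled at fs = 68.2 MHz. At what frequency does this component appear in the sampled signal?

176.72 MHz mod fs = 40.32 MHz.
40.32 MHz > fs/2 = 34.1 MHz, folds to fs − 40.32 MHz = 27.88 MHz.

27.88 MHz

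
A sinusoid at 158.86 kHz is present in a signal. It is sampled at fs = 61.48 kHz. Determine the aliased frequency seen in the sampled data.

158.86 kHz mod fs = 35.9 kHz.
35.9 kHz > fs/2 = 30.74 kHz, folds to fs − 35.9 kHz = 25.58 kHz.

25.58 kHz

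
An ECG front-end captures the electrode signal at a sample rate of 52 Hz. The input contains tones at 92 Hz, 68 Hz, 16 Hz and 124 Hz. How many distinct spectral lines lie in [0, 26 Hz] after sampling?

3

fs/2 = 26 Hz.
92 Hz mod fs = 40 Hz.
40 Hz > fs/2 = 26 Hz, folds to fs − 40 Hz = 12 Hz.
68 Hz mod fs = 16 Hz.
16 Hz ≤ fs/2 = 26 Hz, appears at 16 Hz.
16 Hz ≤ fs/2 = 26 Hz, passes unchanged.
124 Hz mod fs = 20 Hz.
20 Hz ≤ fs/2 = 26 Hz, appears at 20 Hz.
Distinct values: {12 Hz, 16 Hz, 20 Hz} → 3.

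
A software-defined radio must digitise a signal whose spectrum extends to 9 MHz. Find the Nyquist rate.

Nyquist rate = 2 × 9 MHz = 18 MHz.

18 MHz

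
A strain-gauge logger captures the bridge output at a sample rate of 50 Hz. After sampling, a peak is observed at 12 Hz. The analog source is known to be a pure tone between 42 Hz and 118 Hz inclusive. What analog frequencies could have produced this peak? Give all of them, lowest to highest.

62 Hz, 88 Hz, 112 Hz

Frequencies that alias to 12 Hz are k·fs ± 12 Hz for integer k ≥ 0.
k=0: 12 Hz.
k=1: 38 Hz, 62 Hz.
k=2: 88 Hz, 112 Hz.
k=3: 138 Hz, 162 Hz.
Within [42 Hz, 118 Hz]: 62 Hz, 88 Hz, 112 Hz.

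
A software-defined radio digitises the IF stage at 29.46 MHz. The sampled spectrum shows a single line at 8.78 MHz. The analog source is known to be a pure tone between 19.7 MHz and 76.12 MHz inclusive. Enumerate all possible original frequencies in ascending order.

Frequencies that alias to 8.78 MHz are k·fs ± 8.78 MHz for integer k ≥ 0.
k=0: 8.78 MHz.
k=1: 20.68 MHz, 38.24 MHz.
k=2: 50.14 MHz, 67.7 MHz.
k=3: 79.6 MHz, 97.16 MHz.
Within [19.7 MHz, 76.12 MHz]: 20.68 MHz, 38.24 MHz, 50.14 MHz, 67.7 MHz.

20.68 MHz, 38.24 MHz, 50.14 MHz, 67.7 MHz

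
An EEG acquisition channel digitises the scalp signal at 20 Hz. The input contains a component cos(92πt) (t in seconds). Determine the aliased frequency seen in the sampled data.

ω = 92π rad/s → f = ω/(2π) = 46 Hz.
46 Hz mod fs = 6 Hz.
6 Hz ≤ fs/2 = 10 Hz, appears at 6 Hz.

6 Hz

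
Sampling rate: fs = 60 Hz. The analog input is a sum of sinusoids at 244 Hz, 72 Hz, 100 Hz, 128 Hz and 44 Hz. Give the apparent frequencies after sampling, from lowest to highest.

fs/2 = 30 Hz.
244 Hz mod fs = 4 Hz.
4 Hz ≤ fs/2 = 30 Hz, appears at 4 Hz.
72 Hz mod fs = 12 Hz.
12 Hz ≤ fs/2 = 30 Hz, appears at 12 Hz.
100 Hz mod fs = 40 Hz.
40 Hz > fs/2 = 30 Hz, folds to fs − 40 Hz = 20 Hz.
128 Hz mod fs = 8 Hz.
8 Hz ≤ fs/2 = 30 Hz, appears at 8 Hz.
44 Hz > fs/2 = 30 Hz, folds to fs − 44 Hz = 16 Hz.
Distinct values: {4 Hz, 8 Hz, 12 Hz, 16 Hz, 20 Hz}.

4 Hz, 8 Hz, 12 Hz, 16 Hz, 20 Hz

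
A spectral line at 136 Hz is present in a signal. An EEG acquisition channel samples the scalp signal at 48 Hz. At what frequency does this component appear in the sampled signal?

136 Hz mod fs = 40 Hz.
40 Hz > fs/2 = 24 Hz, folds to fs − 40 Hz = 8 Hz.

8 Hz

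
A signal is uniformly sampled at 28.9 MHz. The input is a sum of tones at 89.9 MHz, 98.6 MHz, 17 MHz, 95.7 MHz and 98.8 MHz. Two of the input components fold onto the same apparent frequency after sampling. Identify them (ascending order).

17 MHz, 98.6 MHz

fs/2 = 14.45 MHz.
89.9 MHz mod fs = 3.2 MHz.
3.2 MHz ≤ fs/2 = 14.45 MHz, appears at 3.2 MHz.
98.6 MHz mod fs = 11.9 MHz.
11.9 MHz ≤ fs/2 = 14.45 MHz, appears at 11.9 MHz.
17 MHz > fs/2 = 14.45 MHz, folds to fs − 17 MHz = 11.9 MHz.
95.7 MHz mod fs = 9 MHz.
9 MHz ≤ fs/2 = 14.45 MHz, appears at 9 MHz.
98.8 MHz mod fs = 12.1 MHz.
12.1 MHz ≤ fs/2 = 14.45 MHz, appears at 12.1 MHz.
17 MHz and 98.6 MHz both map to 11.9 MHz.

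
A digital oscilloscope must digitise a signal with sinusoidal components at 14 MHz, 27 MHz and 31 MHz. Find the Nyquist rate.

62 MHz

Highest-frequency component: 31 MHz.
Nyquist rate = 2 × 31 MHz = 62 MHz.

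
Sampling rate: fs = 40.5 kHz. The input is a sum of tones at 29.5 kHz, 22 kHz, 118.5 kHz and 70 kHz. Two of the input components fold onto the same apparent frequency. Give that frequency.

fs/2 = 20.25 kHz.
29.5 kHz > fs/2 = 20.25 kHz, folds to fs − 29.5 kHz = 11 kHz.
22 kHz > fs/2 = 20.25 kHz, folds to fs − 22 kHz = 18.5 kHz.
118.5 kHz mod fs = 37.5 kHz.
37.5 kHz > fs/2 = 20.25 kHz, folds to fs − 37.5 kHz = 3 kHz.
70 kHz mod fs = 29.5 kHz.
29.5 kHz > fs/2 = 20.25 kHz, folds to fs − 29.5 kHz = 11 kHz.
29.5 kHz and 70 kHz both map to 11 kHz.

11 kHz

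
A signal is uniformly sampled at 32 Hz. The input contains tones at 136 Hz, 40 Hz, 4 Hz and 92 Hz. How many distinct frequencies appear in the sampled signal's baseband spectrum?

fs/2 = 16 Hz.
136 Hz mod fs = 8 Hz.
8 Hz ≤ fs/2 = 16 Hz, appears at 8 Hz.
40 Hz mod fs = 8 Hz.
8 Hz ≤ fs/2 = 16 Hz, appears at 8 Hz.
4 Hz ≤ fs/2 = 16 Hz, passes unchanged.
92 Hz mod fs = 28 Hz.
28 Hz > fs/2 = 16 Hz, folds to fs − 28 Hz = 4 Hz.
Distinct values: {4 Hz, 8 Hz} → 2.

2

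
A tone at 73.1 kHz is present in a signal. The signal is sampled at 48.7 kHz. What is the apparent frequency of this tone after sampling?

73.1 kHz mod fs = 24.4 kHz.
24.4 kHz > fs/2 = 24.35 kHz, folds to fs − 24.4 kHz = 24.3 kHz.

24.3 kHz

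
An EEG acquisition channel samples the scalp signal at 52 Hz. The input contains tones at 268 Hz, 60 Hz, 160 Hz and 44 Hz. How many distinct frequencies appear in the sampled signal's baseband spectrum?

2

fs/2 = 26 Hz.
268 Hz mod fs = 8 Hz.
8 Hz ≤ fs/2 = 26 Hz, appears at 8 Hz.
60 Hz mod fs = 8 Hz.
8 Hz ≤ fs/2 = 26 Hz, appears at 8 Hz.
160 Hz mod fs = 4 Hz.
4 Hz ≤ fs/2 = 26 Hz, appears at 4 Hz.
44 Hz > fs/2 = 26 Hz, folds to fs − 44 Hz = 8 Hz.
Distinct values: {4 Hz, 8 Hz} → 2.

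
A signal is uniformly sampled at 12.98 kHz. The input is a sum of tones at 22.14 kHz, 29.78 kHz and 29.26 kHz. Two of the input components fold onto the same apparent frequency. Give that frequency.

3.82 kHz

fs/2 = 6.49 kHz.
22.14 kHz mod fs = 9.16 kHz.
9.16 kHz > fs/2 = 6.49 kHz, folds to fs − 9.16 kHz = 3.82 kHz.
29.78 kHz mod fs = 3.82 kHz.
3.82 kHz ≤ fs/2 = 6.49 kHz, appears at 3.82 kHz.
29.26 kHz mod fs = 3.3 kHz.
3.3 kHz ≤ fs/2 = 6.49 kHz, appears at 3.3 kHz.
22.14 kHz and 29.78 kHz both map to 3.82 kHz.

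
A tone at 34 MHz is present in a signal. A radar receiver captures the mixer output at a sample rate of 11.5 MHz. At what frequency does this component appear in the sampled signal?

0.5 MHz

34 MHz mod fs = 11 MHz.
11 MHz > fs/2 = 5.75 MHz, folds to fs − 11 MHz = 0.5 MHz.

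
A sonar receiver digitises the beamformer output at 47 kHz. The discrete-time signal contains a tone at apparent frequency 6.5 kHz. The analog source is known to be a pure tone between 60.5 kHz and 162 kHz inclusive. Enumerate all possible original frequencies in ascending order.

Frequencies that alias to 6.5 kHz are k·fs ± 6.5 kHz for integer k ≥ 0.
k=0: 6.5 kHz.
k=1: 40.5 kHz, 53.5 kHz.
k=2: 87.5 kHz, 100.5 kHz.
k=3: 134.5 kHz, 147.5 kHz.
k=4: 181.5 kHz, 194.5 kHz.
Within [60.5 kHz, 162 kHz]: 87.5 kHz, 100.5 kHz, 134.5 kHz, 147.5 kHz.

87.5 kHz, 100.5 kHz, 134.5 kHz, 147.5 kHz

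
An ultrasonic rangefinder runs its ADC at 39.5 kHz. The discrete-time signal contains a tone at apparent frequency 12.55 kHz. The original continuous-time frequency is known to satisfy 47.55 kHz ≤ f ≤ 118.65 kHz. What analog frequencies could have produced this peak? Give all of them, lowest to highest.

Frequencies that alias to 12.55 kHz are k·fs ± 12.55 kHz for integer k ≥ 0.
k=0: 12.55 kHz.
k=1: 26.95 kHz, 52.05 kHz.
k=2: 66.45 kHz, 91.55 kHz.
k=3: 105.95 kHz, 131.05 kHz.
k=4: 145.45 kHz, 170.55 kHz.
Within [47.55 kHz, 118.65 kHz]: 52.05 kHz, 66.45 kHz, 91.55 kHz, 105.95 kHz.

52.05 kHz, 66.45 kHz, 91.55 kHz, 105.95 kHz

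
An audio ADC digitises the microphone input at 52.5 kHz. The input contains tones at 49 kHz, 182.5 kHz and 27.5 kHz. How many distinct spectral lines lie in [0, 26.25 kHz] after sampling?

2

fs/2 = 26.25 kHz.
49 kHz > fs/2 = 26.25 kHz, folds to fs − 49 kHz = 3.5 kHz.
182.5 kHz mod fs = 25 kHz.
25 kHz ≤ fs/2 = 26.25 kHz, appears at 25 kHz.
27.5 kHz > fs/2 = 26.25 kHz, folds to fs − 27.5 kHz = 25 kHz.
Distinct values: {3.5 kHz, 25 kHz} → 2.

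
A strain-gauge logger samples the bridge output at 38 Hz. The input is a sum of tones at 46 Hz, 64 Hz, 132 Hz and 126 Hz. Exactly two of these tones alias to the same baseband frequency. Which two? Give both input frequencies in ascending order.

fs/2 = 19 Hz.
46 Hz mod fs = 8 Hz.
8 Hz ≤ fs/2 = 19 Hz, appears at 8 Hz.
64 Hz mod fs = 26 Hz.
26 Hz > fs/2 = 19 Hz, folds to fs − 26 Hz = 12 Hz.
132 Hz mod fs = 18 Hz.
18 Hz ≤ fs/2 = 19 Hz, appears at 18 Hz.
126 Hz mod fs = 12 Hz.
12 Hz ≤ fs/2 = 19 Hz, appears at 12 Hz.
64 Hz and 126 Hz both map to 12 Hz.

64 Hz, 126 Hz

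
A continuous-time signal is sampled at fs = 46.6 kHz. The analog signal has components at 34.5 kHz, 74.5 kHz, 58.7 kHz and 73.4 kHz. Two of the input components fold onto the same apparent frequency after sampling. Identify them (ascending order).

fs/2 = 23.3 kHz.
34.5 kHz > fs/2 = 23.3 kHz, folds to fs − 34.5 kHz = 12.1 kHz.
74.5 kHz mod fs = 27.9 kHz.
27.9 kHz > fs/2 = 23.3 kHz, folds to fs − 27.9 kHz = 18.7 kHz.
58.7 kHz mod fs = 12.1 kHz.
12.1 kHz ≤ fs/2 = 23.3 kHz, appears at 12.1 kHz.
73.4 kHz mod fs = 26.8 kHz.
26.8 kHz > fs/2 = 23.3 kHz, folds to fs − 26.8 kHz = 19.8 kHz.
34.5 kHz and 58.7 kHz both map to 12.1 kHz.

34.5 kHz, 58.7 kHz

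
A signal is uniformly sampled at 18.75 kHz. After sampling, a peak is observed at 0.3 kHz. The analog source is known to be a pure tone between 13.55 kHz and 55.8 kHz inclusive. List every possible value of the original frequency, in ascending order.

Frequencies that alias to 0.3 kHz are k·fs ± 0.3 kHz for integer k ≥ 0.
k=0: 0.3 kHz.
k=1: 18.45 kHz, 19.05 kHz.
k=2: 37.2 kHz, 37.8 kHz.
k=3: 55.95 kHz, 56.55 kHz.
Within [13.55 kHz, 55.8 kHz]: 18.45 kHz, 19.05 kHz, 37.2 kHz, 37.8 kHz.

18.45 kHz, 19.05 kHz, 37.2 kHz, 37.8 kHz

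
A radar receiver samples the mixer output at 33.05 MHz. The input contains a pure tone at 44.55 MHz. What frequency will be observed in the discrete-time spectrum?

44.55 MHz mod fs = 11.5 MHz.
11.5 MHz ≤ fs/2 = 16.525 MHz, appears at 11.5 MHz.

11.5 MHz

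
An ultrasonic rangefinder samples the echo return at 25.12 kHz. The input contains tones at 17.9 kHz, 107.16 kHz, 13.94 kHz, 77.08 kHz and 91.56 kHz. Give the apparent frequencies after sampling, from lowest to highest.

fs/2 = 12.56 kHz.
17.9 kHz > fs/2 = 12.56 kHz, folds to fs − 17.9 kHz = 7.22 kHz.
107.16 kHz mod fs = 6.68 kHz.
6.68 kHz ≤ fs/2 = 12.56 kHz, appears at 6.68 kHz.
13.94 kHz > fs/2 = 12.56 kHz, folds to fs − 13.94 kHz = 11.18 kHz.
77.08 kHz mod fs = 1.72 kHz.
1.72 kHz ≤ fs/2 = 12.56 kHz, appears at 1.72 kHz.
91.56 kHz mod fs = 16.2 kHz.
16.2 kHz > fs/2 = 12.56 kHz, folds to fs − 16.2 kHz = 8.92 kHz.
Distinct values: {1.72 kHz, 6.68 kHz, 7.22 kHz, 8.92 kHz, 11.18 kHz}.

1.72 kHz, 6.68 kHz, 7.22 kHz, 8.92 kHz, 11.18 kHz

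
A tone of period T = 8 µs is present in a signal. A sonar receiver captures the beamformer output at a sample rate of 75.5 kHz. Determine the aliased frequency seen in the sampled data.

T = 8 µs → f = 1/T = 125 kHz.
125 kHz mod fs = 49.5 kHz.
49.5 kHz > fs/2 = 37.75 kHz, folds to fs − 49.5 kHz = 26 kHz.

26 kHz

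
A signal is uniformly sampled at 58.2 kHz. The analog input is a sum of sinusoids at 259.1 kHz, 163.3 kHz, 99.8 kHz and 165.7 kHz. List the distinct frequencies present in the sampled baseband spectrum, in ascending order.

fs/2 = 29.1 kHz.
259.1 kHz mod fs = 26.3 kHz.
26.3 kHz ≤ fs/2 = 29.1 kHz, appears at 26.3 kHz.
163.3 kHz mod fs = 46.9 kHz.
46.9 kHz > fs/2 = 29.1 kHz, folds to fs − 46.9 kHz = 11.3 kHz.
99.8 kHz mod fs = 41.6 kHz.
41.6 kHz > fs/2 = 29.1 kHz, folds to fs − 41.6 kHz = 16.6 kHz.
165.7 kHz mod fs = 49.3 kHz.
49.3 kHz > fs/2 = 29.1 kHz, folds to fs − 49.3 kHz = 8.9 kHz.
Distinct values: {8.9 kHz, 11.3 kHz, 16.6 kHz, 26.3 kHz}.

8.9 kHz, 11.3 kHz, 16.6 kHz, 26.3 kHz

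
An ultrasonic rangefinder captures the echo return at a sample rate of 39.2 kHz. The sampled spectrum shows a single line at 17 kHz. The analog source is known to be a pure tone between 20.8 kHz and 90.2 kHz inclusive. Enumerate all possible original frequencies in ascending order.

Frequencies that alias to 17 kHz are k·fs ± 17 kHz for integer k ≥ 0.
k=0: 17 kHz.
k=1: 22.2 kHz, 56.2 kHz.
k=2: 61.4 kHz, 95.4 kHz.
k=3: 100.6 kHz, 134.6 kHz.
Within [20.8 kHz, 90.2 kHz]: 22.2 kHz, 56.2 kHz, 61.4 kHz.

22.2 kHz, 56.2 kHz, 61.4 kHz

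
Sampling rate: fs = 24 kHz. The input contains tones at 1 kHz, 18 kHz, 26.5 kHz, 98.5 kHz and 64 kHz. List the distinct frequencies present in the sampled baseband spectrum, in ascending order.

1 kHz, 2.5 kHz, 6 kHz, 8 kHz

fs/2 = 12 kHz.
1 kHz ≤ fs/2 = 12 kHz, passes unchanged.
18 kHz > fs/2 = 12 kHz, folds to fs − 18 kHz = 6 kHz.
26.5 kHz mod fs = 2.5 kHz.
2.5 kHz ≤ fs/2 = 12 kHz, appears at 2.5 kHz.
98.5 kHz mod fs = 2.5 kHz.
2.5 kHz ≤ fs/2 = 12 kHz, appears at 2.5 kHz.
64 kHz mod fs = 16 kHz.
16 kHz > fs/2 = 12 kHz, folds to fs − 16 kHz = 8 kHz.
Distinct values: {1 kHz, 2.5 kHz, 6 kHz, 8 kHz}.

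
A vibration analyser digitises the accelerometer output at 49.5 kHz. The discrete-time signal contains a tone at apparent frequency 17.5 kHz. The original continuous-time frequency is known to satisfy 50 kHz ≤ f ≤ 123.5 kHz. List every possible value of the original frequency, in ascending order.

67 kHz, 81.5 kHz, 116.5 kHz

Frequencies that alias to 17.5 kHz are k·fs ± 17.5 kHz for integer k ≥ 0.
k=0: 17.5 kHz.
k=1: 32 kHz, 67 kHz.
k=2: 81.5 kHz, 116.5 kHz.
k=3: 131 kHz, 166 kHz.
Within [50 kHz, 123.5 kHz]: 67 kHz, 81.5 kHz, 116.5 kHz.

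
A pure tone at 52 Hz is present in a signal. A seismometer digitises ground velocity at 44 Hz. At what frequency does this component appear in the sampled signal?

52 Hz mod fs = 8 Hz.
8 Hz ≤ fs/2 = 22 Hz, appears at 8 Hz.

8 Hz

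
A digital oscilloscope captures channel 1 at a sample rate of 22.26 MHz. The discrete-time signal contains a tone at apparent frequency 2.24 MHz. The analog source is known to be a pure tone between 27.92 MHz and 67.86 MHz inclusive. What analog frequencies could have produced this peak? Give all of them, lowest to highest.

Frequencies that alias to 2.24 MHz are k·fs ± 2.24 MHz for integer k ≥ 0.
k=0: 2.24 MHz.
k=1: 20.02 MHz, 24.5 MHz.
k=2: 42.28 MHz, 46.76 MHz.
k=3: 64.54 MHz, 69.02 MHz.
k=4: 86.8 MHz, 91.28 MHz.
Within [27.92 MHz, 67.86 MHz]: 42.28 MHz, 46.76 MHz, 64.54 MHz.

42.28 MHz, 46.76 MHz, 64.54 MHz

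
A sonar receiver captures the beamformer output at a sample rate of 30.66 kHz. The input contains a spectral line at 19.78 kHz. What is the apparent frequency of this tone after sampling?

10.88 kHz

19.78 kHz > fs/2 = 15.33 kHz, folds to fs − 19.78 kHz = 10.88 kHz.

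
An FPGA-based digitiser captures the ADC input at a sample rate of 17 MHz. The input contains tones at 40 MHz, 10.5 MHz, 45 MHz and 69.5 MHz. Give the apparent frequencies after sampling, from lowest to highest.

1.5 MHz, 6 MHz, 6.5 MHz

fs/2 = 8.5 MHz.
40 MHz mod fs = 6 MHz.
6 MHz ≤ fs/2 = 8.5 MHz, appears at 6 MHz.
10.5 MHz > fs/2 = 8.5 MHz, folds to fs − 10.5 MHz = 6.5 MHz.
45 MHz mod fs = 11 MHz.
11 MHz > fs/2 = 8.5 MHz, folds to fs − 11 MHz = 6 MHz.
69.5 MHz mod fs = 1.5 MHz.
1.5 MHz ≤ fs/2 = 8.5 MHz, appears at 1.5 MHz.
Distinct values: {1.5 MHz, 6 MHz, 6.5 MHz}.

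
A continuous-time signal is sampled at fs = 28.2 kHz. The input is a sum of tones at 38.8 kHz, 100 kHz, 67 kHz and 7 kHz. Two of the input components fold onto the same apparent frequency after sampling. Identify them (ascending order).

fs/2 = 14.1 kHz.
38.8 kHz mod fs = 10.6 kHz.
10.6 kHz ≤ fs/2 = 14.1 kHz, appears at 10.6 kHz.
100 kHz mod fs = 15.4 kHz.
15.4 kHz > fs/2 = 14.1 kHz, folds to fs − 15.4 kHz = 12.8 kHz.
67 kHz mod fs = 10.6 kHz.
10.6 kHz ≤ fs/2 = 14.1 kHz, appears at 10.6 kHz.
7 kHz ≤ fs/2 = 14.1 kHz, passes unchanged.
38.8 kHz and 67 kHz both map to 10.6 kHz.

38.8 kHz, 67 kHz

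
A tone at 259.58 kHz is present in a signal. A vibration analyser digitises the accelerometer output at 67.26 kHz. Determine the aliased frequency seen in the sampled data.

9.46 kHz

259.58 kHz mod fs = 57.8 kHz.
57.8 kHz > fs/2 = 33.63 kHz, folds to fs − 57.8 kHz = 9.46 kHz.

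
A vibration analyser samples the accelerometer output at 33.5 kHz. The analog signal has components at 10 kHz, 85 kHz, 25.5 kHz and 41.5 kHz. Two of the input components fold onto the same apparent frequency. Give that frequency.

fs/2 = 16.75 kHz.
10 kHz ≤ fs/2 = 16.75 kHz, passes unchanged.
85 kHz mod fs = 18 kHz.
18 kHz > fs/2 = 16.75 kHz, folds to fs − 18 kHz = 15.5 kHz.
25.5 kHz > fs/2 = 16.75 kHz, folds to fs − 25.5 kHz = 8 kHz.
41.5 kHz mod fs = 8 kHz.
8 kHz ≤ fs/2 = 16.75 kHz, appears at 8 kHz.
25.5 kHz and 41.5 kHz both map to 8 kHz.

8 kHz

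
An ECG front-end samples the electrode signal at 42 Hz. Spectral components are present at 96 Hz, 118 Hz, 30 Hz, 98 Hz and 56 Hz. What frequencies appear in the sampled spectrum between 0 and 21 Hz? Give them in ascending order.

fs/2 = 21 Hz.
96 Hz mod fs = 12 Hz.
12 Hz ≤ fs/2 = 21 Hz, appears at 12 Hz.
118 Hz mod fs = 34 Hz.
34 Hz > fs/2 = 21 Hz, folds to fs − 34 Hz = 8 Hz.
30 Hz > fs/2 = 21 Hz, folds to fs − 30 Hz = 12 Hz.
98 Hz mod fs = 14 Hz.
14 Hz ≤ fs/2 = 21 Hz, appears at 14 Hz.
56 Hz mod fs = 14 Hz.
14 Hz ≤ fs/2 = 21 Hz, appears at 14 Hz.
Distinct values: {8 Hz, 12 Hz, 14 Hz}.

8 Hz, 12 Hz, 14 Hz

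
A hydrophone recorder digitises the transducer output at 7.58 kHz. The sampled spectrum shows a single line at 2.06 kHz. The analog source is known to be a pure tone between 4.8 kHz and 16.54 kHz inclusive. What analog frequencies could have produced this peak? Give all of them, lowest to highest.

5.52 kHz, 9.64 kHz, 13.1 kHz

Frequencies that alias to 2.06 kHz are k·fs ± 2.06 kHz for integer k ≥ 0.
k=0: 2.06 kHz.
k=1: 5.52 kHz, 9.64 kHz.
k=2: 13.1 kHz, 17.22 kHz.
k=3: 20.68 kHz, 24.8 kHz.
Within [4.8 kHz, 16.54 kHz]: 5.52 kHz, 9.64 kHz, 13.1 kHz.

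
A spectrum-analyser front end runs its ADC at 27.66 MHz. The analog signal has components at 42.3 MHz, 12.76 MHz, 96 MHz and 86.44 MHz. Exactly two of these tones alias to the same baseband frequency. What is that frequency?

13.02 MHz

fs/2 = 13.83 MHz.
42.3 MHz mod fs = 14.64 MHz.
14.64 MHz > fs/2 = 13.83 MHz, folds to fs − 14.64 MHz = 13.02 MHz.
12.76 MHz ≤ fs/2 = 13.83 MHz, passes unchanged.
96 MHz mod fs = 13.02 MHz.
13.02 MHz ≤ fs/2 = 13.83 MHz, appears at 13.02 MHz.
86.44 MHz mod fs = 3.46 MHz.
3.46 MHz ≤ fs/2 = 13.83 MHz, appears at 3.46 MHz.
42.3 MHz and 96 MHz both map to 13.02 MHz.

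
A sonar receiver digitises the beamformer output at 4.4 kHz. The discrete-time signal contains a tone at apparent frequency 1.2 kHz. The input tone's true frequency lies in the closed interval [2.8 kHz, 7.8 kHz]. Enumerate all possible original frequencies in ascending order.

3.2 kHz, 5.6 kHz, 7.6 kHz

Frequencies that alias to 1.2 kHz are k·fs ± 1.2 kHz for integer k ≥ 0.
k=0: 1.2 kHz.
k=1: 3.2 kHz, 5.6 kHz.
k=2: 7.6 kHz, 10 kHz.
k=3: 12 kHz, 14.4 kHz.
Within [2.8 kHz, 7.8 kHz]: 3.2 kHz, 5.6 kHz, 7.6 kHz.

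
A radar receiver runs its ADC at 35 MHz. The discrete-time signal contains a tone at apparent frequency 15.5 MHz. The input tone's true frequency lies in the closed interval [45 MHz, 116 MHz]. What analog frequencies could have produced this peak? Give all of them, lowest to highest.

50.5 MHz, 54.5 MHz, 85.5 MHz, 89.5 MHz

Frequencies that alias to 15.5 MHz are k·fs ± 15.5 MHz for integer k ≥ 0.
k=0: 15.5 MHz.
k=1: 19.5 MHz, 50.5 MHz.
k=2: 54.5 MHz, 85.5 MHz.
k=3: 89.5 MHz, 120.5 MHz.
k=4: 124.5 MHz, 155.5 MHz.
Within [45 MHz, 116 MHz]: 50.5 MHz, 54.5 MHz, 85.5 MHz, 89.5 MHz.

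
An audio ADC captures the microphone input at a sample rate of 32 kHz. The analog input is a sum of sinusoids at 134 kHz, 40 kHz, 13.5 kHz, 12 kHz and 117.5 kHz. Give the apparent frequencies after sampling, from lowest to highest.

6 kHz, 8 kHz, 10.5 kHz, 12 kHz, 13.5 kHz

fs/2 = 16 kHz.
134 kHz mod fs = 6 kHz.
6 kHz ≤ fs/2 = 16 kHz, appears at 6 kHz.
40 kHz mod fs = 8 kHz.
8 kHz ≤ fs/2 = 16 kHz, appears at 8 kHz.
13.5 kHz ≤ fs/2 = 16 kHz, passes unchanged.
12 kHz ≤ fs/2 = 16 kHz, passes unchanged.
117.5 kHz mod fs = 21.5 kHz.
21.5 kHz > fs/2 = 16 kHz, folds to fs − 21.5 kHz = 10.5 kHz.
Distinct values: {6 kHz, 8 kHz, 10.5 kHz, 12 kHz, 13.5 kHz}.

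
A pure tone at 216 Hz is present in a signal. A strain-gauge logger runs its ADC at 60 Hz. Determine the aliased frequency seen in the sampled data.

216 Hz mod fs = 36 Hz.
36 Hz > fs/2 = 30 Hz, folds to fs − 36 Hz = 24 Hz.

24 Hz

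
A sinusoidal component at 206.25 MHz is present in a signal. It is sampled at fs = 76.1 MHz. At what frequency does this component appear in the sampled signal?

206.25 MHz mod fs = 54.05 MHz.
54.05 MHz > fs/2 = 38.05 MHz, folds to fs − 54.05 MHz = 22.05 MHz.

22.05 MHz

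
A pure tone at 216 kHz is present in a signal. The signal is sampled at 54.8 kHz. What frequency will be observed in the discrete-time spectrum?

3.2 kHz

216 kHz mod fs = 51.6 kHz.
51.6 kHz > fs/2 = 27.4 kHz, folds to fs − 51.6 kHz = 3.2 kHz.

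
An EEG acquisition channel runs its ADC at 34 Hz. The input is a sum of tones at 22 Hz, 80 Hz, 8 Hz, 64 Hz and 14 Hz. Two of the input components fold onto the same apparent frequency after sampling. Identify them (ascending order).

22 Hz, 80 Hz

fs/2 = 17 Hz.
22 Hz > fs/2 = 17 Hz, folds to fs − 22 Hz = 12 Hz.
80 Hz mod fs = 12 Hz.
12 Hz ≤ fs/2 = 17 Hz, appears at 12 Hz.
8 Hz ≤ fs/2 = 17 Hz, passes unchanged.
64 Hz mod fs = 30 Hz.
30 Hz > fs/2 = 17 Hz, folds to fs − 30 Hz = 4 Hz.
14 Hz ≤ fs/2 = 17 Hz, passes unchanged.
22 Hz and 80 Hz both map to 12 Hz.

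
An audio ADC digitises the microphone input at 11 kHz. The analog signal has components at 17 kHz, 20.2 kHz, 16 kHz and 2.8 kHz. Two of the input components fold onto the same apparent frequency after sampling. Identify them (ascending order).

16 kHz, 17 kHz

fs/2 = 5.5 kHz.
17 kHz mod fs = 6 kHz.
6 kHz > fs/2 = 5.5 kHz, folds to fs − 6 kHz = 5 kHz.
20.2 kHz mod fs = 9.2 kHz.
9.2 kHz > fs/2 = 5.5 kHz, folds to fs − 9.2 kHz = 1.8 kHz.
16 kHz mod fs = 5 kHz.
5 kHz ≤ fs/2 = 5.5 kHz, appears at 5 kHz.
2.8 kHz ≤ fs/2 = 5.5 kHz, passes unchanged.
16 kHz and 17 kHz both map to 5 kHz.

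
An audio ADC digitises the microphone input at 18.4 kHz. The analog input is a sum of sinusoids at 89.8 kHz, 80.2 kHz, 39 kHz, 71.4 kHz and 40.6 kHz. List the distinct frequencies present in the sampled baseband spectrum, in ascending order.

fs/2 = 9.2 kHz.
89.8 kHz mod fs = 16.2 kHz.
16.2 kHz > fs/2 = 9.2 kHz, folds to fs − 16.2 kHz = 2.2 kHz.
80.2 kHz mod fs = 6.6 kHz.
6.6 kHz ≤ fs/2 = 9.2 kHz, appears at 6.6 kHz.
39 kHz mod fs = 2.2 kHz.
2.2 kHz ≤ fs/2 = 9.2 kHz, appears at 2.2 kHz.
71.4 kHz mod fs = 16.2 kHz.
16.2 kHz > fs/2 = 9.2 kHz, folds to fs − 16.2 kHz = 2.2 kHz.
40.6 kHz mod fs = 3.8 kHz.
3.8 kHz ≤ fs/2 = 9.2 kHz, appears at 3.8 kHz.
Distinct values: {2.2 kHz, 3.8 kHz, 6.6 kHz}.

2.2 kHz, 3.8 kHz, 6.6 kHz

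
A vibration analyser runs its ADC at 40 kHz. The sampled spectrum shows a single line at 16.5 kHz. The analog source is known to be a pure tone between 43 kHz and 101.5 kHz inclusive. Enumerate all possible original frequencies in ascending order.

56.5 kHz, 63.5 kHz, 96.5 kHz

Frequencies that alias to 16.5 kHz are k·fs ± 16.5 kHz for integer k ≥ 0.
k=0: 16.5 kHz.
k=1: 23.5 kHz, 56.5 kHz.
k=2: 63.5 kHz, 96.5 kHz.
k=3: 103.5 kHz, 136.5 kHz.
Within [43 kHz, 101.5 kHz]: 56.5 kHz, 63.5 kHz, 96.5 kHz.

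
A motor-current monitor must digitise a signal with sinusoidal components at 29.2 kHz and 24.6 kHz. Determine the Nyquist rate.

Highest-frequency component: 29.2 kHz.
Nyquist rate = 2 × 29.2 kHz = 58.4 kHz.

58.4 kHz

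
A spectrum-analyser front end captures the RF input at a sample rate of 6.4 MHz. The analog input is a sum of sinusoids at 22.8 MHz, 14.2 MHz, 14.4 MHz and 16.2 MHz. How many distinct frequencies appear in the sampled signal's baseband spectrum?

fs/2 = 3.2 MHz.
22.8 MHz mod fs = 3.6 MHz.
3.6 MHz > fs/2 = 3.2 MHz, folds to fs − 3.6 MHz = 2.8 MHz.
14.2 MHz mod fs = 1.4 MHz.
1.4 MHz ≤ fs/2 = 3.2 MHz, appears at 1.4 MHz.
14.4 MHz mod fs = 1.6 MHz.
1.6 MHz ≤ fs/2 = 3.2 MHz, appears at 1.6 MHz.
16.2 MHz mod fs = 3.4 MHz.
3.4 MHz > fs/2 = 3.2 MHz, folds to fs − 3.4 MHz = 3 MHz.
Distinct values: {1.4 MHz, 1.6 MHz, 2.8 MHz, 3 MHz} → 4.

4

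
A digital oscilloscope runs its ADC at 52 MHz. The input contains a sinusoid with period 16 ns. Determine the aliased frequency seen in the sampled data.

10.5 MHz

T = 16 ns → f = 1/T = 62.5 MHz.
62.5 MHz mod fs = 10.5 MHz.
10.5 MHz ≤ fs/2 = 26 MHz, appears at 10.5 MHz.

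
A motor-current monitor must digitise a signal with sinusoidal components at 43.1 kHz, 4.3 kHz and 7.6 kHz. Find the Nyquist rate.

Highest-frequency component: 43.1 kHz.
Nyquist rate = 2 × 43.1 kHz = 86.2 kHz.

86.2 kHz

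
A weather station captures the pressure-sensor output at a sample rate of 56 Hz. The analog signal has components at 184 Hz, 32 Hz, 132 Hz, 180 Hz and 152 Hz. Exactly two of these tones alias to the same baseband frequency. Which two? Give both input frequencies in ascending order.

152 Hz, 184 Hz

fs/2 = 28 Hz.
184 Hz mod fs = 16 Hz.
16 Hz ≤ fs/2 = 28 Hz, appears at 16 Hz.
32 Hz > fs/2 = 28 Hz, folds to fs − 32 Hz = 24 Hz.
132 Hz mod fs = 20 Hz.
20 Hz ≤ fs/2 = 28 Hz, appears at 20 Hz.
180 Hz mod fs = 12 Hz.
12 Hz ≤ fs/2 = 28 Hz, appears at 12 Hz.
152 Hz mod fs = 40 Hz.
40 Hz > fs/2 = 28 Hz, folds to fs − 40 Hz = 16 Hz.
152 Hz and 184 Hz both map to 16 Hz.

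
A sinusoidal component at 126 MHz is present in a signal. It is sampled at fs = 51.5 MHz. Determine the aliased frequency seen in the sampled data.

126 MHz mod fs = 23 MHz.
23 MHz ≤ fs/2 = 25.75 MHz, appears at 23 MHz.

23 MHz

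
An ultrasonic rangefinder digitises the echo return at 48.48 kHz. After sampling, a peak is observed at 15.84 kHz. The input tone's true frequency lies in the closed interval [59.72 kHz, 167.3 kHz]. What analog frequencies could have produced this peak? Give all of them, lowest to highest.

Frequencies that alias to 15.84 kHz are k·fs ± 15.84 kHz for integer k ≥ 0.
k=0: 15.84 kHz.
k=1: 32.64 kHz, 64.32 kHz.
k=2: 81.12 kHz, 112.8 kHz.
k=3: 129.6 kHz, 161.28 kHz.
k=4: 178.08 kHz, 209.76 kHz.
Within [59.72 kHz, 167.3 kHz]: 64.32 kHz, 81.12 kHz, 112.8 kHz, 129.6 kHz, 161.28 kHz.

64.32 kHz, 81.12 kHz, 112.8 kHz, 129.6 kHz, 161.28 kHz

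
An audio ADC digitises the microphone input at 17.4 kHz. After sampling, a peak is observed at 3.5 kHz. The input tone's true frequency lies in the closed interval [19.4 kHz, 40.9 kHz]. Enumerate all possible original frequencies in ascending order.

Frequencies that alias to 3.5 kHz are k·fs ± 3.5 kHz for integer k ≥ 0.
k=0: 3.5 kHz.
k=1: 13.9 kHz, 20.9 kHz.
k=2: 31.3 kHz, 38.3 kHz.
k=3: 48.7 kHz, 55.7 kHz.
Within [19.4 kHz, 40.9 kHz]: 20.9 kHz, 31.3 kHz, 38.3 kHz.

20.9 kHz, 31.3 kHz, 38.3 kHz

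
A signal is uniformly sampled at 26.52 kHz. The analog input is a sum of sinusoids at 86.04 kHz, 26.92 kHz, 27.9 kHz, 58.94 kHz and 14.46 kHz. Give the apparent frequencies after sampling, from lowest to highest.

0.4 kHz, 1.38 kHz, 5.9 kHz, 6.48 kHz, 12.06 kHz

fs/2 = 13.26 kHz.
86.04 kHz mod fs = 6.48 kHz.
6.48 kHz ≤ fs/2 = 13.26 kHz, appears at 6.48 kHz.
26.92 kHz mod fs = 0.4 kHz.
0.4 kHz ≤ fs/2 = 13.26 kHz, appears at 0.4 kHz.
27.9 kHz mod fs = 1.38 kHz.
1.38 kHz ≤ fs/2 = 13.26 kHz, appears at 1.38 kHz.
58.94 kHz mod fs = 5.9 kHz.
5.9 kHz ≤ fs/2 = 13.26 kHz, appears at 5.9 kHz.
14.46 kHz > fs/2 = 13.26 kHz, folds to fs − 14.46 kHz = 12.06 kHz.
Distinct values: {0.4 kHz, 1.38 kHz, 5.9 kHz, 6.48 kHz, 12.06 kHz}.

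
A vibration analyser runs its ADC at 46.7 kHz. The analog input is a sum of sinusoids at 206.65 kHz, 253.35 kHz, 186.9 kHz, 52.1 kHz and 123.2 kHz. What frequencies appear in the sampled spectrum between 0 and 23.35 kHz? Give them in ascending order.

0.1 kHz, 5.4 kHz, 16.9 kHz, 19.85 kHz

fs/2 = 23.35 kHz.
206.65 kHz mod fs = 19.85 kHz.
19.85 kHz ≤ fs/2 = 23.35 kHz, appears at 19.85 kHz.
253.35 kHz mod fs = 19.85 kHz.
19.85 kHz ≤ fs/2 = 23.35 kHz, appears at 19.85 kHz.
186.9 kHz mod fs = 0.1 kHz.
0.1 kHz ≤ fs/2 = 23.35 kHz, appears at 0.1 kHz.
52.1 kHz mod fs = 5.4 kHz.
5.4 kHz ≤ fs/2 = 23.35 kHz, appears at 5.4 kHz.
123.2 kHz mod fs = 29.8 kHz.
29.8 kHz > fs/2 = 23.35 kHz, folds to fs − 29.8 kHz = 16.9 kHz.
Distinct values: {0.1 kHz, 5.4 kHz, 16.9 kHz, 19.85 kHz}.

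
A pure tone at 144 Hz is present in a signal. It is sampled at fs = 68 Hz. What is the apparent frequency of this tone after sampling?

8 Hz

144 Hz mod fs = 8 Hz.
8 Hz ≤ fs/2 = 34 Hz, appears at 8 Hz.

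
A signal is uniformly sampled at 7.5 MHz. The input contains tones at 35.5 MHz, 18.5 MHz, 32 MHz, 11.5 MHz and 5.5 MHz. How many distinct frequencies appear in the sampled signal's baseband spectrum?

2

fs/2 = 3.75 MHz.
35.5 MHz mod fs = 5.5 MHz.
5.5 MHz > fs/2 = 3.75 MHz, folds to fs − 5.5 MHz = 2 MHz.
18.5 MHz mod fs = 3.5 MHz.
3.5 MHz ≤ fs/2 = 3.75 MHz, appears at 3.5 MHz.
32 MHz mod fs = 2 MHz.
2 MHz ≤ fs/2 = 3.75 MHz, appears at 2 MHz.
11.5 MHz mod fs = 4 MHz.
4 MHz > fs/2 = 3.75 MHz, folds to fs − 4 MHz = 3.5 MHz.
5.5 MHz > fs/2 = 3.75 MHz, folds to fs − 5.5 MHz = 2 MHz.
Distinct values: {2 MHz, 3.5 MHz} → 2.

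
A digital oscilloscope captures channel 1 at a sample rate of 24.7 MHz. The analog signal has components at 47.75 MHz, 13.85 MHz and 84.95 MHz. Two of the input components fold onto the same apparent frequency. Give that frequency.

fs/2 = 12.35 MHz.
47.75 MHz mod fs = 23.05 MHz.
23.05 MHz > fs/2 = 12.35 MHz, folds to fs − 23.05 MHz = 1.65 MHz.
13.85 MHz > fs/2 = 12.35 MHz, folds to fs − 13.85 MHz = 10.85 MHz.
84.95 MHz mod fs = 10.85 MHz.
10.85 MHz ≤ fs/2 = 12.35 MHz, appears at 10.85 MHz.
13.85 MHz and 84.95 MHz both map to 10.85 MHz.

10.85 MHz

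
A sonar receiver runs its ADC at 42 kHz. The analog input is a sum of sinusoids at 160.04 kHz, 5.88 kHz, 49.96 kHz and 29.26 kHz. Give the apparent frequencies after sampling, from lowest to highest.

fs/2 = 21 kHz.
160.04 kHz mod fs = 34.04 kHz.
34.04 kHz > fs/2 = 21 kHz, folds to fs − 34.04 kHz = 7.96 kHz.
5.88 kHz ≤ fs/2 = 21 kHz, passes unchanged.
49.96 kHz mod fs = 7.96 kHz.
7.96 kHz ≤ fs/2 = 21 kHz, appears at 7.96 kHz.
29.26 kHz > fs/2 = 21 kHz, folds to fs − 29.26 kHz = 12.74 kHz.
Distinct values: {5.88 kHz, 7.96 kHz, 12.74 kHz}.

5.88 kHz, 7.96 kHz, 12.74 kHz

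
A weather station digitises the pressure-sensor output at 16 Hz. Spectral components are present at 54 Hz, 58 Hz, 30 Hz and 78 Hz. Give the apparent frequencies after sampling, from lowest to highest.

fs/2 = 8 Hz.
54 Hz mod fs = 6 Hz.
6 Hz ≤ fs/2 = 8 Hz, appears at 6 Hz.
58 Hz mod fs = 10 Hz.
10 Hz > fs/2 = 8 Hz, folds to fs − 10 Hz = 6 Hz.
30 Hz mod fs = 14 Hz.
14 Hz > fs/2 = 8 Hz, folds to fs − 14 Hz = 2 Hz.
78 Hz mod fs = 14 Hz.
14 Hz > fs/2 = 8 Hz, folds to fs − 14 Hz = 2 Hz.
Distinct values: {2 Hz, 6 Hz}.

2 Hz, 6 Hz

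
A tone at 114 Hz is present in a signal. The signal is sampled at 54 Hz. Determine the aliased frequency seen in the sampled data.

6 Hz

114 Hz mod fs = 6 Hz.
6 Hz ≤ fs/2 = 27 Hz, appears at 6 Hz.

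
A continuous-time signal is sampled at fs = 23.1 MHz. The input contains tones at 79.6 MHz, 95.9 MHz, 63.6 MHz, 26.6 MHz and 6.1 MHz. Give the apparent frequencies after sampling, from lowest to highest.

fs/2 = 11.55 MHz.
79.6 MHz mod fs = 10.3 MHz.
10.3 MHz ≤ fs/2 = 11.55 MHz, appears at 10.3 MHz.
95.9 MHz mod fs = 3.5 MHz.
3.5 MHz ≤ fs/2 = 11.55 MHz, appears at 3.5 MHz.
63.6 MHz mod fs = 17.4 MHz.
17.4 MHz > fs/2 = 11.55 MHz, folds to fs − 17.4 MHz = 5.7 MHz.
26.6 MHz mod fs = 3.5 MHz.
3.5 MHz ≤ fs/2 = 11.55 MHz, appears at 3.5 MHz.
6.1 MHz ≤ fs/2 = 11.55 MHz, passes unchanged.
Distinct values: {3.5 MHz, 5.7 MHz, 6.1 MHz, 10.3 MHz}.

3.5 MHz, 5.7 MHz, 6.1 MHz, 10.3 MHz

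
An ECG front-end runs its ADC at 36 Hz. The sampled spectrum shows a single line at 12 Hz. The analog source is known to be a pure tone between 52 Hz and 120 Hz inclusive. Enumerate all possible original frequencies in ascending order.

Frequencies that alias to 12 Hz are k·fs ± 12 Hz for integer k ≥ 0.
k=0: 12 Hz.
k=1: 24 Hz, 48 Hz.
k=2: 60 Hz, 84 Hz.
k=3: 96 Hz, 120 Hz.
k=4: 132 Hz, 156 Hz.
Within [52 Hz, 120 Hz]: 60 Hz, 84 Hz, 96 Hz, 120 Hz.

60 Hz, 84 Hz, 96 Hz, 120 Hz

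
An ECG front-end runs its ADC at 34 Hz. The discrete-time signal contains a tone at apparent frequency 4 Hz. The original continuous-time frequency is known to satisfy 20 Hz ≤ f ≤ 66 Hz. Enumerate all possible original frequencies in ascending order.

Frequencies that alias to 4 Hz are k·fs ± 4 Hz for integer k ≥ 0.
k=0: 4 Hz.
k=1: 30 Hz, 38 Hz.
k=2: 64 Hz, 72 Hz.
k=3: 98 Hz, 106 Hz.
Within [20 Hz, 66 Hz]: 30 Hz, 38 Hz, 64 Hz.

30 Hz, 38 Hz, 64 Hz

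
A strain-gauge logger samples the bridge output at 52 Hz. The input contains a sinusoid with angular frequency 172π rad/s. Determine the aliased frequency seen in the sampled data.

18 Hz

ω = 172π rad/s → f = ω/(2π) = 86 Hz.
86 Hz mod fs = 34 Hz.
34 Hz > fs/2 = 26 Hz, folds to fs − 34 Hz = 18 Hz.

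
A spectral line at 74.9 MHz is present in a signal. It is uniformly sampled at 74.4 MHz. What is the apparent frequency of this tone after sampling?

0.5 MHz

74.9 MHz mod fs = 0.5 MHz.
0.5 MHz ≤ fs/2 = 37.2 MHz, appears at 0.5 MHz.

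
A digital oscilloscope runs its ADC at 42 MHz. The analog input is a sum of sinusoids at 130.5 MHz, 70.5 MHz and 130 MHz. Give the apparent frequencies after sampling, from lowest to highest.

fs/2 = 21 MHz.
130.5 MHz mod fs = 4.5 MHz.
4.5 MHz ≤ fs/2 = 21 MHz, appears at 4.5 MHz.
70.5 MHz mod fs = 28.5 MHz.
28.5 MHz > fs/2 = 21 MHz, folds to fs − 28.5 MHz = 13.5 MHz.
130 MHz mod fs = 4 MHz.
4 MHz ≤ fs/2 = 21 MHz, appears at 4 MHz.
Distinct values: {4 MHz, 4.5 MHz, 13.5 MHz}.

4 MHz, 4.5 MHz, 13.5 MHz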